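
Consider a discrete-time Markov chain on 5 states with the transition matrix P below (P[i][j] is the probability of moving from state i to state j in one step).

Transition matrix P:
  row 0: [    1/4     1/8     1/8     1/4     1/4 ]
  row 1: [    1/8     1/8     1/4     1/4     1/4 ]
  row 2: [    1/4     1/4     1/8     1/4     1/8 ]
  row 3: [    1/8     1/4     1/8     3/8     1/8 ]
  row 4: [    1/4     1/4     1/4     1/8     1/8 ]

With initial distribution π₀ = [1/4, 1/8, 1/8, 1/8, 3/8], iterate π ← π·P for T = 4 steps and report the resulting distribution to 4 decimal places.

π = [0.1924, 0.2007, 0.1719, 0.2607, 0.1743]

t=0: π = [0.2500, 0.1250, 0.1250, 0.1250, 0.3750]
t=1: π = [0.2188, 0.2031, 0.1875, 0.2188, 0.1719]
t=2: π = [0.1973, 0.1973, 0.1719, 0.2559, 0.1777]
t=3: π = [0.1934, 0.2007, 0.1719, 0.2598, 0.1743]
t=4: π = [0.1924, 0.2007, 0.1719, 0.2607, 0.1743]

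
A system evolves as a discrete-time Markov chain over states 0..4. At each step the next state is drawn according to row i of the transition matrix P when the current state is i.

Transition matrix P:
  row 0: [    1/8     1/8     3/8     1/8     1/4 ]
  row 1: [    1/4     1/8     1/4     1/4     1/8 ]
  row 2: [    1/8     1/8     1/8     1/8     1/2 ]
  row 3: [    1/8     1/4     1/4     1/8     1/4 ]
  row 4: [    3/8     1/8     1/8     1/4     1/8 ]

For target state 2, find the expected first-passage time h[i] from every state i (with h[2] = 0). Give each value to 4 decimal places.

h = [3.5198, 3.9163, 0.0000, 4.0093, 4.3563]

First-step conditioning: h[2] = 0; for i ≠ 2, h[i] = 1 + Σ_k P[i][k]·h[k].
  h[0] = 1 + 1/8·h[0] + 1/8·h[1] + 1/8·h[3] + 1/4·h[4]
  h[1] = 1 + 1/4·h[0] + 1/8·h[1] + 1/4·h[3] + 1/8·h[4]
  h[3] = 1 + 1/8·h[0] + 1/4·h[1] + 1/8·h[3] + 1/4·h[4]
  h[4] = 1 + 3/8·h[0] + 1/8·h[1] + 1/4·h[3] + 1/8·h[4]
Solving the 4×4 linear system over states ≠ 2 gives exactly h = [4544/1291, 5056/1291, 0, 5176/1291, 5624/1291] (h[2] = 0 is the target).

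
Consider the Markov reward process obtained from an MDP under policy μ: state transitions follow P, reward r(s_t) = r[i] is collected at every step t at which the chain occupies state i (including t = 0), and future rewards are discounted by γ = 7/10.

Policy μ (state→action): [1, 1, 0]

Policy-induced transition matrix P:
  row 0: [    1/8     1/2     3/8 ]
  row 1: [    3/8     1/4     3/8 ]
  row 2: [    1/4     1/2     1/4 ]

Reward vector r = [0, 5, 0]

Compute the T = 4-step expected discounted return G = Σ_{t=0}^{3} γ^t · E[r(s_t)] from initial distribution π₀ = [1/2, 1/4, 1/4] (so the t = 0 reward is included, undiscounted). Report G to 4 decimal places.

t=0: π = [0.5000, 0.2500, 0.2500], E[r] = 1.2500, γ^t·E[r] = 1.250000, running G = 1.250000
t=1: π = [0.2188, 0.4375, 0.3438], E[r] = 2.1875, γ^t·E[r] = 1.531250, running G = 2.781250
t=2: π = [0.2773, 0.3906, 0.3320], E[r] = 1.9531, γ^t·E[r] = 0.957031, running G = 3.738281
t=3: π = [0.2642, 0.4023, 0.3335], E[r] = 2.0117, γ^t·E[r] = 0.690020, running G = 4.428301

G = 4.4283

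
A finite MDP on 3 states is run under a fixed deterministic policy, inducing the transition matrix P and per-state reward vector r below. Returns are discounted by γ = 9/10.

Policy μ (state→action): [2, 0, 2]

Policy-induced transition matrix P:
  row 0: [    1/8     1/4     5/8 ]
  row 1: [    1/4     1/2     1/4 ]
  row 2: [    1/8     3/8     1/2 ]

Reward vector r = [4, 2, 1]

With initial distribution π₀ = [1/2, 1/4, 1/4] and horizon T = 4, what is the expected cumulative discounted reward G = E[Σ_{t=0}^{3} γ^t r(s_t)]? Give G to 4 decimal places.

t=0: π = [0.5000, 0.2500, 0.2500], E[r] = 2.7500, γ^t·E[r] = 2.750000, running G = 2.750000
t=1: π = [0.1563, 0.3438, 0.5000], E[r] = 1.8125, γ^t·E[r] = 1.631250, running G = 4.381250
t=2: π = [0.1680, 0.3984, 0.4336], E[r] = 1.9023, γ^t·E[r] = 1.540898, running G = 5.922148
t=3: π = [0.1748, 0.4038, 0.4214], E[r] = 1.9282, γ^t·E[r] = 1.405674, running G = 7.327823

G = 7.3278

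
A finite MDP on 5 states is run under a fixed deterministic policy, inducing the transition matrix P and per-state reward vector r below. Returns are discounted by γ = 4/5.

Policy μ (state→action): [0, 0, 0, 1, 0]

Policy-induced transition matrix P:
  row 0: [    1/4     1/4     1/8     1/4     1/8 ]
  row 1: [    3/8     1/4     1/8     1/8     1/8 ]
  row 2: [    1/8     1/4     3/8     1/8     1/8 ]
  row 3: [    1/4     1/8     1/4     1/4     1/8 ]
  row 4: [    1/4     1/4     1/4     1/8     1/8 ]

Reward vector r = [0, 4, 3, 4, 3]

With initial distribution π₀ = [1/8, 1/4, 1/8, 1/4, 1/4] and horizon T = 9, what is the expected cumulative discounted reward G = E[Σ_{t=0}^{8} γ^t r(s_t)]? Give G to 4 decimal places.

G = 11.9113

t=0: π = [0.1250, 0.2500, 0.1250, 0.2500, 0.2500], E[r] = 3.1250, γ^t·E[r] = 3.125000, running G = 3.125000
t=1: π = [0.2656, 0.2188, 0.2188, 0.1719, 0.1250], E[r] = 2.5938, γ^t·E[r] = 2.075000, running G = 5.200000
t=2: π = [0.2500, 0.2285, 0.2168, 0.1797, 0.1250], E[r] = 2.6582, γ^t·E[r] = 1.701250, running G = 6.901250
t=3: π = [0.2515, 0.2275, 0.2173, 0.1787, 0.1250], E[r] = 2.6519, γ^t·E[r] = 1.357750, running G = 8.259000
t=4: π = [0.2513, 0.2277, 0.2173, 0.1788, 0.1250], E[r] = 2.6526, γ^t·E[r] = 1.086500, running G = 9.345500
t=5: π = [0.2513, 0.2277, 0.2173, 0.1788, 0.1250], E[r] = 2.6525, γ^t·E[r] = 0.869178, running G = 10.214678
t=6: π = [0.2513, 0.2277, 0.2173, 0.1788, 0.1250], E[r] = 2.6525, γ^t·E[r] = 0.695344, running G = 10.910022
t=7: π = [0.2513, 0.2277, 0.2173, 0.1788, 0.1250], E[r] = 2.6525, γ^t·E[r] = 0.556275, running G = 11.466297
t=8: π = [0.2513, 0.2277, 0.2173, 0.1788, 0.1250], E[r] = 2.6525, γ^t·E[r] = 0.445020, running G = 11.911317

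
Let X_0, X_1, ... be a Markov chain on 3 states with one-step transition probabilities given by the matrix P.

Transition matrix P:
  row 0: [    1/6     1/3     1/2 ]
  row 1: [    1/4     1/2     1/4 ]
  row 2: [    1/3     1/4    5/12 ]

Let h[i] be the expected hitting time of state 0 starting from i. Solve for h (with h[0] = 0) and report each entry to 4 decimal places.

First-step conditioning: h[0] = 0; for i ≠ 0, h[i] = 1 + Σ_k P[i][k]·h[k].
  h[1] = 1 + 1/2·h[1] + 1/4·h[2]
  h[2] = 1 + 1/4·h[1] + 5/12·h[2]
Solving the 2×2 linear system over states ≠ 0 gives exactly h = [0, 40/11, 36/11] (h[0] = 0 is the target).

h = [0.0000, 3.6364, 3.2727]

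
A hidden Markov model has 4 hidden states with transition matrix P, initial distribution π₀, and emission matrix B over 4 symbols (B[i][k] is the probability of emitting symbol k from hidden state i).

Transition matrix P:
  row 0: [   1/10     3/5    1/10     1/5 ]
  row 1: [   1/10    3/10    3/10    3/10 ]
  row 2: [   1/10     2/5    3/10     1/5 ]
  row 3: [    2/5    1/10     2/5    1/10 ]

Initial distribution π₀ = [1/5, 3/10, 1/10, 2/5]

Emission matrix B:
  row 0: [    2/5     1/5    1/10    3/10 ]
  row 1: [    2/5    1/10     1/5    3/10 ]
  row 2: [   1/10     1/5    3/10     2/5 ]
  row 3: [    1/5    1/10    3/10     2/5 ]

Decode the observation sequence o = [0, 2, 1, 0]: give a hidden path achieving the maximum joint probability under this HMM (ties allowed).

path = [1, 3, 0, 1]

t=0: δ = [8.000e-02, 1.200e-01, 1.000e-02, 8.000e-02]  (obs o_0=0)
t=1: δ = [3.200e-03, 9.600e-03, 1.080e-02, 1.080e-02]  ψ = [3, 0, 1, 1]  (obs o_1=2)
t=2: δ = [8.640e-04, 4.320e-04, 8.640e-04, 2.880e-04]  ψ = [3, 2, 3, 1]  (obs o_2=1)
t=3: δ = [4.608e-05, 2.074e-04, 2.592e-05, 3.456e-05]  ψ = [3, 0, 2, 0]  (obs o_3=0)
backtrack: best end state = 1; path = [1, 3, 0, 1]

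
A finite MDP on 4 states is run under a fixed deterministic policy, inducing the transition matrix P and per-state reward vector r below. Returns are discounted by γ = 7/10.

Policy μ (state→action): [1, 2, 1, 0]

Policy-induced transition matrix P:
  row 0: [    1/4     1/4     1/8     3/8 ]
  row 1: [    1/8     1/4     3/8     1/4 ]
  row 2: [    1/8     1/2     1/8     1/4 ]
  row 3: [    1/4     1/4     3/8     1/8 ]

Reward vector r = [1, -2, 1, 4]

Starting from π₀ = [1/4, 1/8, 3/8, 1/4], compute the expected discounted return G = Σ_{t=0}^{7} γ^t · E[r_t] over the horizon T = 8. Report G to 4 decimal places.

t=0: π = [0.2500, 0.1250, 0.3750, 0.2500], E[r] = 1.3750, γ^t·E[r] = 1.375000, running G = 1.375000
t=1: π = [0.1875, 0.3438, 0.2188, 0.2500], E[r] = 0.7188, γ^t·E[r] = 0.503125, running G = 1.878125
t=2: π = [0.1797, 0.3047, 0.2734, 0.2422], E[r] = 0.8125, γ^t·E[r] = 0.398125, running G = 2.276250
t=3: π = [0.1777, 0.3184, 0.2617, 0.2422], E[r] = 0.7715, γ^t·E[r] = 0.264619, running G = 2.540869
t=4: π = [0.1775, 0.3154, 0.2651, 0.2419], E[r] = 0.7795, γ^t·E[r] = 0.187168, running G = 2.728037
t=5: π = [0.1774, 0.3163, 0.2643, 0.2419], E[r] = 0.7770, γ^t·E[r] = 0.130587, running G = 2.858624
t=6: π = [0.1774, 0.3161, 0.2646, 0.2419], E[r] = 0.7775, γ^t·E[r] = 0.091478, running G = 2.950102
t=7: π = [0.1774, 0.3161, 0.2645, 0.2419], E[r] = 0.7774, γ^t·E[r] = 0.064021, running G = 3.014123

G = 3.0141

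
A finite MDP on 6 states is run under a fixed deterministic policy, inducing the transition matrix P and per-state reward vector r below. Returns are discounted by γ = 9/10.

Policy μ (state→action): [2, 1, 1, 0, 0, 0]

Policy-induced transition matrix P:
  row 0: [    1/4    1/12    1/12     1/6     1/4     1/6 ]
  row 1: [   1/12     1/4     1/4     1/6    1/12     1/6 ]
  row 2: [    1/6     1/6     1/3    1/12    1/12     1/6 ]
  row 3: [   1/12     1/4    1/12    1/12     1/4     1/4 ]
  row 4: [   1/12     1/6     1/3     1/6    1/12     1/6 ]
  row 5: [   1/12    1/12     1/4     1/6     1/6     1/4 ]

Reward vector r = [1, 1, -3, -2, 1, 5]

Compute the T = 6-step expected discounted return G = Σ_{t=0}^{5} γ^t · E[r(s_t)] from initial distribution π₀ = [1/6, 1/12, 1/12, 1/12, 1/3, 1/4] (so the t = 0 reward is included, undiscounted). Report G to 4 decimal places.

G = 2.8990

t=0: π = [0.1667, 0.0833, 0.0833, 0.0833, 0.3333, 0.2500], E[r] = 1.4167, γ^t·E[r] = 1.416667, running G = 1.416667
t=1: π = [0.1181, 0.1458, 0.2431, 0.1528, 0.1458, 0.1944], E[r] = 0.3472, γ^t·E[r] = 0.312500, running G = 1.729167
t=2: π = [0.1233, 0.1655, 0.2373, 0.1337, 0.1447, 0.1956], E[r] = 0.4323, γ^t·E[r] = 0.350156, running G = 2.079323
t=3: π = [0.1236, 0.1650, 0.2390, 0.1358, 0.1425, 0.1941], E[r] = 0.4131, γ^t·E[r] = 0.301184, running G = 2.380507
t=4: π = [0.1239, 0.1653, 0.2386, 0.1354, 0.1427, 0.1942], E[r] = 0.4161, γ^t·E[r] = 0.272998, running G = 2.653504
t=5: π = [0.1239, 0.1652, 0.2386, 0.1355, 0.1427, 0.1941], E[r] = 0.4158, γ^t·E[r] = 0.245522, running G = 2.899026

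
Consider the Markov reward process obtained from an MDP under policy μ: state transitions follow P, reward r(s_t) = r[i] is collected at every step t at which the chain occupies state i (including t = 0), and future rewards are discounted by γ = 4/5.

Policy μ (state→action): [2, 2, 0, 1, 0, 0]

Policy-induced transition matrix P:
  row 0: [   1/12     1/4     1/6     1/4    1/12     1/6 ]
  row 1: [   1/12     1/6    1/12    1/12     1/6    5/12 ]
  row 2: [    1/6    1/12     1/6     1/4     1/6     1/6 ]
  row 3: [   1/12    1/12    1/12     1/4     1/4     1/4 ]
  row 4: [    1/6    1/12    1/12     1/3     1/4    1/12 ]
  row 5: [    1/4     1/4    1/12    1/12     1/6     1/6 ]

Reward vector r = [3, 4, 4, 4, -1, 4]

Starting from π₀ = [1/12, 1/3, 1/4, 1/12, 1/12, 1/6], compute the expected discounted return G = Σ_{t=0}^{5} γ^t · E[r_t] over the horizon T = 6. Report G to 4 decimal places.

t=0: π = [0.0833, 0.3333, 0.2500, 0.0833, 0.0833, 0.1667], E[r] = 3.5000, γ^t·E[r] = 3.500000, running G = 3.500000
t=1: π = [0.1389, 0.1528, 0.1111, 0.1736, 0.1736, 0.2500], E[r] = 2.9931, γ^t·E[r] = 2.394444, running G = 5.894444
t=2: π = [0.1487, 0.1609, 0.1042, 0.1973, 0.1840, 0.2049], E[r] = 2.9311, γ^t·E[r] = 1.875926, running G = 7.770370
t=3: π = [0.1415, 0.1557, 0.1044, 0.2044, 0.1861, 0.2080], E[r] = 2.9282, γ^t·E[r] = 1.499259, running G = 9.269630
t=4: π = [0.1422, 0.1546, 0.1038, 0.2049, 0.1874, 0.2071], E[r] = 2.9207, γ^t·E[r] = 1.196334, running G = 10.465964
t=5: π = [0.1421, 0.1544, 0.1038, 0.2053, 0.1875, 0.2068], E[r] = 2.9203, γ^t·E[r] = 0.956936, running G = 11.422900

G = 11.4229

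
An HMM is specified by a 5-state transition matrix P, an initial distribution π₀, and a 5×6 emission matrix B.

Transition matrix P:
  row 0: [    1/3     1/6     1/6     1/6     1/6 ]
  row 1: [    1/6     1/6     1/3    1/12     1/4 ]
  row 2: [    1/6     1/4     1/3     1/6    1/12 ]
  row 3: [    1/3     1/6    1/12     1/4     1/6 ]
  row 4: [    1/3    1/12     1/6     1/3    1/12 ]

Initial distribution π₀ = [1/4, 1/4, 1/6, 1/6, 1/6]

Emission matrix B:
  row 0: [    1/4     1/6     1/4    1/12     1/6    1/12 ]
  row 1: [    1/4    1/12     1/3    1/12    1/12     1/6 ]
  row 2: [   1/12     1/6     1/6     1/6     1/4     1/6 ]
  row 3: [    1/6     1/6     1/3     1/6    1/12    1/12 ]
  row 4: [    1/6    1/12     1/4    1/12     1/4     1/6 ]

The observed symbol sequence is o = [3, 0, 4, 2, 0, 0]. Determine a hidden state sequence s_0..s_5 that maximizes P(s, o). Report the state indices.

path = [2, 1, 4, 3, 0, 0]

t=0: δ = [2.083e-02, 2.083e-02, 2.778e-02, 2.778e-02, 1.389e-02]  (obs o_0=3)
t=1: δ = [2.315e-03, 1.736e-03, 7.716e-04, 1.157e-03, 8.681e-04]  ψ = [3, 2, 2, 3, 1]  (obs o_1=0)
t=2: δ = [1.286e-04, 3.215e-05, 1.447e-04, 3.215e-05, 1.085e-04]  ψ = [0, 0, 1, 0, 1]  (obs o_2=4)
t=3: δ = [1.072e-05, 1.206e-05, 8.038e-06, 1.206e-05, 5.358e-06]  ψ = [0, 2, 2, 4, 0]  (obs o_3=2)
t=4: δ = [1.005e-06, 5.023e-07, 3.349e-07, 5.023e-07, 5.023e-07]  ψ = [3, 1, 1, 3, 1]  (obs o_4=0)
t=5: δ = [8.372e-08, 4.186e-08, 1.395e-08, 2.791e-08, 2.791e-08]  ψ = [0, 0, 0, 0, 0]  (obs o_5=0)
backtrack: best end state = 0; path = [2, 1, 4, 3, 0, 0]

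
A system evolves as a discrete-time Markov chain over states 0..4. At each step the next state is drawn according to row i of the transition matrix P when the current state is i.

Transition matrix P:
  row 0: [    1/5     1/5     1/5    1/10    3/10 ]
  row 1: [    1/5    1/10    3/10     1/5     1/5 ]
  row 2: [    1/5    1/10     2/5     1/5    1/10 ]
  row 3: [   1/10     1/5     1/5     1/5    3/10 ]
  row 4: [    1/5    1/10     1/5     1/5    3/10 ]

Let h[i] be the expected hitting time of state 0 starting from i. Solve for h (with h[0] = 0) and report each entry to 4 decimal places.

h = [0.0000, 5.5556, 5.5556, 6.1111, 5.5556]

First-step conditioning: h[0] = 0; for i ≠ 0, h[i] = 1 + Σ_k P[i][k]·h[k].
  h[1] = 1 + 1/10·h[1] + 3/10·h[2] + 1/5·h[3] + 1/5·h[4]
  h[2] = 1 + 1/10·h[1] + 2/5·h[2] + 1/5·h[3] + 1/10·h[4]
  h[3] = 1 + 1/5·h[1] + 1/5·h[2] + 1/5·h[3] + 3/10·h[4]
  h[4] = 1 + 1/10·h[1] + 1/5·h[2] + 1/5·h[3] + 3/10·h[4]
Solving the 4×4 linear system over states ≠ 0 gives exactly h = [0, 50/9, 50/9, 55/9, 50/9] (h[0] = 0 is the target).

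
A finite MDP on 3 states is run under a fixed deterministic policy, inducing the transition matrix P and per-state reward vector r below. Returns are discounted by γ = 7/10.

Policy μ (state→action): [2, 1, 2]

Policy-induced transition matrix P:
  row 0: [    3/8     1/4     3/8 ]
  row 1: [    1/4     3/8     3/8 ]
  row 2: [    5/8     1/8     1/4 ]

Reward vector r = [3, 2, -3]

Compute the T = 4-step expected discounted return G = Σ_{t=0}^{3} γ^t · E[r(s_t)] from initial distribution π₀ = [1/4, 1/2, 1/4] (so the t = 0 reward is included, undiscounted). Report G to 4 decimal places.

t=0: π = [0.2500, 0.5000, 0.2500], E[r] = 1.0000, γ^t·E[r] = 1.000000, running G = 1.000000
t=1: π = [0.3750, 0.2813, 0.3438], E[r] = 0.6563, γ^t·E[r] = 0.459375, running G = 1.459375
t=2: π = [0.4258, 0.2422, 0.3320], E[r] = 0.7656, γ^t·E[r] = 0.375156, running G = 1.834531
t=3: π = [0.4277, 0.2388, 0.3335], E[r] = 0.7603, γ^t·E[r] = 0.260767, running G = 2.095298

G = 2.0953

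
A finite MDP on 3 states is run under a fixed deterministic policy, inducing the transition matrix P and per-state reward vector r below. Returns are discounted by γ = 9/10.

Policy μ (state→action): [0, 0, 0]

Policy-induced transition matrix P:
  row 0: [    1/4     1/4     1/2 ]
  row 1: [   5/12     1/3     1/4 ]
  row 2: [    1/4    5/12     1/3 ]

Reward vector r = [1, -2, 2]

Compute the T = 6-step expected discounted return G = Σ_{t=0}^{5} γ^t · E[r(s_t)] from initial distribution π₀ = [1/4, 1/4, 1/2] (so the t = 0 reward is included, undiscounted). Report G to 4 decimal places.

G = 1.9659

t=0: π = [0.2500, 0.2500, 0.5000], E[r] = 0.7500, γ^t·E[r] = 0.750000, running G = 0.750000
t=1: π = [0.2917, 0.3542, 0.3542], E[r] = 0.2917, γ^t·E[r] = 0.262500, running G = 1.012500
t=2: π = [0.3090, 0.3385, 0.3524], E[r] = 0.3368, γ^t·E[r] = 0.272813, running G = 1.285313
t=3: π = [0.3064, 0.3370, 0.3566], E[r] = 0.3458, γ^t·E[r] = 0.252070, running G = 1.537383
t=4: π = [0.3062, 0.3375, 0.3563], E[r] = 0.3438, γ^t·E[r] = 0.225550, running G = 1.762933
t=5: π = [0.3063, 0.3375, 0.3562], E[r] = 0.3437, γ^t·E[r] = 0.202947, running G = 1.965880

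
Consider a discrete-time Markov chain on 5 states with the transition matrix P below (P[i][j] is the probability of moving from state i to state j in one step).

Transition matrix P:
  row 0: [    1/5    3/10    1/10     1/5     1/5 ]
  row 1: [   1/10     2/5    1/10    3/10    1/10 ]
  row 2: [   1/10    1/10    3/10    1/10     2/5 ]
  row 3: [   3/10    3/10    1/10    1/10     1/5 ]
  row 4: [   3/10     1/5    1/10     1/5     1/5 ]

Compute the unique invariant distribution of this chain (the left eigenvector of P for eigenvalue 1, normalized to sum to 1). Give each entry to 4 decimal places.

Balance equations π_j = Σ_i π_i·P[i][j]:
  π_0 = 1/5·π_0 + 1/10·π_1 + 1/10·π_2 + 3/10·π_3 + 3/10·π_4
  π_1 = 3/10·π_0 + 2/5·π_1 + 1/10·π_2 + 3/10·π_3 + 1/5·π_4
  π_2 = 1/10·π_0 + 1/10·π_1 + 3/10·π_2 + 1/10·π_3 + 1/10·π_4
  π_3 = 1/5·π_0 + 3/10·π_1 + 1/10·π_2 + 1/10·π_3 + 1/5·π_4
  normalize: π_0 + π_1 + π_2 + π_3 + π_4 = 1
Solving the linear system gives exactly π = [777/3916, 101/356, 1/8, 1537/7832, 35/178].

π = [0.1984, 0.2837, 0.1250, 0.1962, 0.1966]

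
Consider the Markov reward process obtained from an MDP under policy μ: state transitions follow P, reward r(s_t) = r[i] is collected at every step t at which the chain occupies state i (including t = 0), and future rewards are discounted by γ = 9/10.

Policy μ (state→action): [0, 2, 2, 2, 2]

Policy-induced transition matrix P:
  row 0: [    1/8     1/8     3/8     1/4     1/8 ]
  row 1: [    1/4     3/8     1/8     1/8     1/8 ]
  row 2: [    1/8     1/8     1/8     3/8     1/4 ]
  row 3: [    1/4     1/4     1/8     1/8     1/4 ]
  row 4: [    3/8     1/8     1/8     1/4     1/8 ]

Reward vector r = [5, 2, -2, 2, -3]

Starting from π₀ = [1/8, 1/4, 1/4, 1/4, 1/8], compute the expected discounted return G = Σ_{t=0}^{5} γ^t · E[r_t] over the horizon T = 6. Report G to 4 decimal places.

G = 4.7339

t=0: π = [0.1250, 0.2500, 0.2500, 0.2500, 0.1250], E[r] = 0.7500, γ^t·E[r] = 0.750000, running G = 0.750000
t=1: π = [0.2188, 0.2188, 0.1563, 0.2188, 0.1875], E[r] = 1.0938, γ^t·E[r] = 0.984375, running G = 1.734375
t=2: π = [0.2266, 0.2070, 0.1797, 0.2148, 0.1719], E[r] = 1.1016, γ^t·E[r] = 0.892266, running G = 2.626641
t=3: π = [0.2207, 0.2036, 0.1816, 0.2197, 0.1743], E[r] = 1.0640, γ^t·E[r] = 0.775630, running G = 3.402271
t=4: π = [0.2215, 0.2034, 0.1802, 0.2198, 0.1752], E[r] = 1.0679, γ^t·E[r] = 0.700670, running G = 4.102941
t=5: π = [0.2217, 0.2033, 0.1804, 0.2196, 0.1750], E[r] = 1.0686, γ^t·E[r] = 0.630991, running G = 4.733932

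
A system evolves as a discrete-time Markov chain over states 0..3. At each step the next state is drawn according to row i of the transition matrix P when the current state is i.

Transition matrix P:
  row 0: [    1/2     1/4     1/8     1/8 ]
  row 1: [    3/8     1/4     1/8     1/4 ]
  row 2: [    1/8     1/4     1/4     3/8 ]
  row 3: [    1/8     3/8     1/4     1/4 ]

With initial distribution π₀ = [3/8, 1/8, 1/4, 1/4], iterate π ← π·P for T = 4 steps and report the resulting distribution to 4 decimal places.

π = [0.3111, 0.2792, 0.1763, 0.2334]

t=0: π = [0.3750, 0.1250, 0.2500, 0.2500]
t=1: π = [0.2969, 0.2813, 0.1875, 0.2344]
t=2: π = [0.3066, 0.2793, 0.1777, 0.2363]
t=3: π = [0.3098, 0.2795, 0.1768, 0.2339]
t=4: π = [0.3111, 0.2792, 0.1763, 0.2334]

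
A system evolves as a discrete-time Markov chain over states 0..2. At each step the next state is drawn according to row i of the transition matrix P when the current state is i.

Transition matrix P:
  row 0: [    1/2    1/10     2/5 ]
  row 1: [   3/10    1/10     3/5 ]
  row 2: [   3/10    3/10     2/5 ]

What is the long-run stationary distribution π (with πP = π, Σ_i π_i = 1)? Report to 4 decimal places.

Balance equations π_j = Σ_i π_i·P[i][j]:
  π_0 = 1/2·π_0 + 3/10·π_1 + 3/10·π_2
  π_1 = 1/10·π_0 + 1/10·π_1 + 3/10·π_2
  normalize: π_0 + π_1 + π_2 = 1
Solving the linear system gives exactly π = [3/8, 3/16, 7/16].

π = [0.3750, 0.1875, 0.4375]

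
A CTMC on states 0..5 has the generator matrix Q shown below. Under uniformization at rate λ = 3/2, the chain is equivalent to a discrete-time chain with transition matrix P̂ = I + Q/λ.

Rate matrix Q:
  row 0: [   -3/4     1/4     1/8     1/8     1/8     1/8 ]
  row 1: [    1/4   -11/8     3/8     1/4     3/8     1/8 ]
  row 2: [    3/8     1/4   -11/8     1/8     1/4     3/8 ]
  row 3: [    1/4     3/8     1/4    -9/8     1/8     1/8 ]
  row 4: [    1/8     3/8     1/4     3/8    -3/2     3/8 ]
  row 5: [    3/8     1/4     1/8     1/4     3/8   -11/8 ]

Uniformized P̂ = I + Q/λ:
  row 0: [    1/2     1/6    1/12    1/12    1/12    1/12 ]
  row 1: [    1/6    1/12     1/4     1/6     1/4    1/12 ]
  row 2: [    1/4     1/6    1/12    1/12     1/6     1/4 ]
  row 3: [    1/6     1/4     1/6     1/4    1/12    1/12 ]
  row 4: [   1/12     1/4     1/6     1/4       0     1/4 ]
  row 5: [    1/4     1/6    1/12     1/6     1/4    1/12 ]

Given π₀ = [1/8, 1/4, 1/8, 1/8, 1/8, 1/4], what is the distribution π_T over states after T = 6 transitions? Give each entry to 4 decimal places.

t=0: π = [0.1250, 0.2500, 0.1250, 0.1250, 0.1250, 0.2500]
t=1: π = [0.2292, 0.1667, 0.1458, 0.1667, 0.1667, 0.1250]
t=2: π = [0.2517, 0.1806, 0.1389, 0.1632, 0.1302, 0.1354]
t=3: π = [0.2626, 0.1761, 0.1379, 0.1586, 0.1367, 0.1282]
t=4: π = [0.2650, 0.1766, 0.1373, 0.1579, 0.1341, 0.1291]
t=5: π = [0.2660, 0.1763, 0.1371, 0.1575, 0.1345, 0.1286]
t=6: π = [0.2663, 0.1763, 0.1371, 0.1574, 0.1344, 0.1286]

π = [0.2663, 0.1763, 0.1371, 0.1574, 0.1344, 0.1286]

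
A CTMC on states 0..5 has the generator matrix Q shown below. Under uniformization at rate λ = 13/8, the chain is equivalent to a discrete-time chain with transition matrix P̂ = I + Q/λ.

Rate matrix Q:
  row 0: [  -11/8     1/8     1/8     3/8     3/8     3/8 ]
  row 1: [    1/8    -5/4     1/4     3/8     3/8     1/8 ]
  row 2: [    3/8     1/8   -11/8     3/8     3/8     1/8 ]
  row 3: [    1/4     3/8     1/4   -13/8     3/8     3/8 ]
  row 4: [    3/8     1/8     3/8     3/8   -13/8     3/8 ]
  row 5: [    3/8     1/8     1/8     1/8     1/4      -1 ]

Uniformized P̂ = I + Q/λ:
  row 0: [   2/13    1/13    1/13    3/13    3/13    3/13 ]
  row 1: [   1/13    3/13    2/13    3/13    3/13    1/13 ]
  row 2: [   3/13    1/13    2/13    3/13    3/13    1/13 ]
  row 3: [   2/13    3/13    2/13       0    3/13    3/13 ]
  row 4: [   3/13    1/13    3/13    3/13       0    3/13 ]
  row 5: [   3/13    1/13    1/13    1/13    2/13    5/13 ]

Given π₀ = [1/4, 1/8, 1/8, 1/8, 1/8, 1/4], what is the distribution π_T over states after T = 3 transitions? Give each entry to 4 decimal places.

π = [0.1859, 0.1196, 0.1350, 0.1591, 0.1737, 0.2267]

t=0: π = [0.2500, 0.1250, 0.1250, 0.1250, 0.1250, 0.2500]
t=1: π = [0.1827, 0.1154, 0.1250, 0.1635, 0.1827, 0.2308]
t=2: π = [0.1864, 0.1198, 0.1361, 0.1575, 0.1709, 0.2293]
t=3: π = [0.1859, 0.1196, 0.1350, 0.1591, 0.1737, 0.2267]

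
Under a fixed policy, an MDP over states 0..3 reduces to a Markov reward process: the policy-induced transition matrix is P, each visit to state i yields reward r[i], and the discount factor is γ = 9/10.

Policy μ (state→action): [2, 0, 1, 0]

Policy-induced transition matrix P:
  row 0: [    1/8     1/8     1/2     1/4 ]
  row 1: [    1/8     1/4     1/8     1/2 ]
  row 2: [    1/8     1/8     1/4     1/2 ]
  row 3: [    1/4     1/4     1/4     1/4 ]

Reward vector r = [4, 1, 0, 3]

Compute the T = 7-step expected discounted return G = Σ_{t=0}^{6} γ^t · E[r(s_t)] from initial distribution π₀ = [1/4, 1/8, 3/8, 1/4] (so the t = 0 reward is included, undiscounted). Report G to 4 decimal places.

t=0: π = [0.2500, 0.1250, 0.3750, 0.2500], E[r] = 1.8750, γ^t·E[r] = 1.875000, running G = 1.875000
t=1: π = [0.1563, 0.1719, 0.2969, 0.3750], E[r] = 1.9219, γ^t·E[r] = 1.729688, running G = 3.604688
t=2: π = [0.1719, 0.1934, 0.2676, 0.3672], E[r] = 1.9824, γ^t·E[r] = 1.605762, running G = 5.210449
t=3: π = [0.1709, 0.1951, 0.2688, 0.3652], E[r] = 1.9744, γ^t·E[r] = 1.439312, running G = 6.649761
t=4: π = [0.1707, 0.1950, 0.2683, 0.3660], E[r] = 1.9756, γ^t·E[r] = 1.296162, running G = 7.945923
t=5: π = [0.1707, 0.1951, 0.2683, 0.3658], E[r] = 1.9756, γ^t·E[r] = 1.166598, running G = 9.112521
t=6: π = [0.1707, 0.1951, 0.2683, 0.3659], E[r] = 1.9756, γ^t·E[r] = 1.049915, running G = 10.162436

G = 10.1624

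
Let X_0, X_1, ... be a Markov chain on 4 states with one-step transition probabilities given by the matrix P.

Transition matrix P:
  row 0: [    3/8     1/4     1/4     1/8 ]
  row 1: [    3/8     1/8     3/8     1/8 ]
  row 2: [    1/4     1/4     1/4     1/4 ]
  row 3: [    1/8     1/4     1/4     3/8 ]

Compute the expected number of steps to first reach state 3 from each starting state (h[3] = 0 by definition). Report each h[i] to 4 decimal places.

h = [6.2609, 6.1739, 5.4783, 0.0000]

First-step conditioning: h[3] = 0; for i ≠ 3, h[i] = 1 + Σ_k P[i][k]·h[k].
  h[0] = 1 + 3/8·h[0] + 1/4·h[1] + 1/4·h[2]
  h[1] = 1 + 3/8·h[0] + 1/8·h[1] + 3/8·h[2]
  h[2] = 1 + 1/4·h[0] + 1/4·h[1] + 1/4·h[2]
Solving the 3×3 linear system over states ≠ 3 gives exactly h = [144/23, 142/23, 126/23, 0] (h[3] = 0 is the target).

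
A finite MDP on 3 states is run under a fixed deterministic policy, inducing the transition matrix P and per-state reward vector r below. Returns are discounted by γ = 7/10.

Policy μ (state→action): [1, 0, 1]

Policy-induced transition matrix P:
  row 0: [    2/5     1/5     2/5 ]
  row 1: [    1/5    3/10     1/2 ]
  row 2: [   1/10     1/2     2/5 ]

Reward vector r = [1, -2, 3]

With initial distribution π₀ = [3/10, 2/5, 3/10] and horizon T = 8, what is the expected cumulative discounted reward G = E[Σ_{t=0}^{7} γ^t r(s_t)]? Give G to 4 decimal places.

t=0: π = [0.3000, 0.4000, 0.3000], E[r] = 0.4000, γ^t·E[r] = 0.400000, running G = 0.400000
t=1: π = [0.2300, 0.3300, 0.4400], E[r] = 0.8900, γ^t·E[r] = 0.623000, running G = 1.023000
t=2: π = [0.2020, 0.3650, 0.4330], E[r] = 0.7710, γ^t·E[r] = 0.377790, running G = 1.400790
t=3: π = [0.1971, 0.3664, 0.4365], E[r] = 0.7738, γ^t·E[r] = 0.265413, running G = 1.666203
t=4: π = [0.1958, 0.3676, 0.4366], E[r] = 0.7705, γ^t·E[r] = 0.184999, running G = 1.851203
t=5: π = [0.1955, 0.3678, 0.4368], E[r] = 0.7703, γ^t·E[r] = 0.129458, running G = 1.980661
t=6: π = [0.1954, 0.3678, 0.4368], E[r] = 0.7701, γ^t·E[r] = 0.090606, running G = 2.071268
t=7: π = [0.1954, 0.3678, 0.4368], E[r] = 0.7701, γ^t·E[r] = 0.063423, running G = 2.134691

G = 2.1347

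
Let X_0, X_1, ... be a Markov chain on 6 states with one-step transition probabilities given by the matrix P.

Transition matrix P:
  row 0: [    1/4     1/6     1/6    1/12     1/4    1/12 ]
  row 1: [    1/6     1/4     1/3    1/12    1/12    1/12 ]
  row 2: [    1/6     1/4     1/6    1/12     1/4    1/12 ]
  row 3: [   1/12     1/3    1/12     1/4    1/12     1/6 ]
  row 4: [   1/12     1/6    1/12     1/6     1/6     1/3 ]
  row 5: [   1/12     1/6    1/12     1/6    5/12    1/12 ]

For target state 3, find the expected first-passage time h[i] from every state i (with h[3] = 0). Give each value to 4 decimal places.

First-step conditioning: h[3] = 0; for i ≠ 3, h[i] = 1 + Σ_k P[i][k]·h[k].
  h[0] = 1 + 1/4·h[0] + 1/6·h[1] + 1/6·h[2] + 1/4·h[4] + 1/12·h[5]
  h[1] = 1 + 1/6·h[0] + 1/4·h[1] + 1/3·h[2] + 1/12·h[4] + 1/12·h[5]
  h[2] = 1 + 1/6·h[0] + 1/4·h[1] + 1/6·h[2] + 1/4·h[4] + 1/12·h[5]
  h[4] = 1 + 1/12·h[0] + 1/6·h[1] + 1/12·h[2] + 1/6·h[4] + 1/3·h[5]
  h[5] = 1 + 1/12·h[0] + 1/6·h[1] + 1/12·h[2] + 5/12·h[4] + 1/12·h[5]
Solving the 5×5 linear system over states ≠ 3 gives exactly h = [7788/883, 7932/883, 7800/883, 0, 7008/883, 7008/883] (h[3] = 0 is the target).

h = [8.8199, 8.9830, 8.8335, 0.0000, 7.9366, 7.9366]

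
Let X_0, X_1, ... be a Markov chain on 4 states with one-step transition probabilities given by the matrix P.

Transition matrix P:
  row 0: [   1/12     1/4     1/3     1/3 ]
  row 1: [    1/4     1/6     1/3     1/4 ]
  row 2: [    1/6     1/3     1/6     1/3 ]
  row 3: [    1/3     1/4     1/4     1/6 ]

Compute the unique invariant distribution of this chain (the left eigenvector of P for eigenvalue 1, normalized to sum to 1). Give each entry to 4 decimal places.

Balance equations π_j = Σ_i π_i·P[i][j]:
  π_0 = 1/12·π_0 + 1/4·π_1 + 1/6·π_2 + 1/3·π_3
  π_1 = 1/4·π_0 + 1/6·π_1 + 1/3·π_2 + 1/4·π_3
  π_2 = 1/3·π_0 + 1/3·π_1 + 1/6·π_2 + 1/4·π_3
  normalize: π_0 + π_1 + π_2 + π_3 = 1
Solving the linear system gives exactly π = [182/849, 640/2547, 679/2547, 682/2547].

π = [0.2144, 0.2513, 0.2666, 0.2678]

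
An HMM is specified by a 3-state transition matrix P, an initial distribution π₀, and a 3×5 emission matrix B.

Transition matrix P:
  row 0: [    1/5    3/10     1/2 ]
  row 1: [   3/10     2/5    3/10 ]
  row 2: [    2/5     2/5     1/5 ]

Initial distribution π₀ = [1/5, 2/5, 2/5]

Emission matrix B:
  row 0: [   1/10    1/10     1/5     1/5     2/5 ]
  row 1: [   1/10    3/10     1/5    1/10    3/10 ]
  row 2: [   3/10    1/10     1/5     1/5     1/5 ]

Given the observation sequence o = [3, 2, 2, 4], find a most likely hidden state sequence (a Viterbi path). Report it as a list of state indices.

path = [2, 0, 2, 0]

t=0: δ = [4.000e-02, 4.000e-02, 8.000e-02]  (obs o_0=3)
t=1: δ = [6.400e-03, 6.400e-03, 4.000e-03]  ψ = [2, 2, 0]  (obs o_1=2)
t=2: δ = [3.840e-04, 5.120e-04, 6.400e-04]  ψ = [1, 1, 0]  (obs o_2=2)
t=3: δ = [1.024e-04, 7.680e-05, 3.840e-05]  ψ = [2, 2, 0]  (obs o_3=4)
backtrack: best end state = 0; path = [2, 0, 2, 0]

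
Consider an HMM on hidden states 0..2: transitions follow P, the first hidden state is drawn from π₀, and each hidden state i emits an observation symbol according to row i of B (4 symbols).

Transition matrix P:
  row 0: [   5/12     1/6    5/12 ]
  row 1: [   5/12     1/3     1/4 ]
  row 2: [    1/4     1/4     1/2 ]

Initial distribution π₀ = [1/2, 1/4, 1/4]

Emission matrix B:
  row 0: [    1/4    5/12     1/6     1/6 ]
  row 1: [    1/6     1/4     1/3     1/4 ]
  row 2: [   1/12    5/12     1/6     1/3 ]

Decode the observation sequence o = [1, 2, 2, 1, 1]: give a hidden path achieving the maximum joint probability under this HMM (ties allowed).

path = [0, 2, 2, 2, 2]

t=0: δ = [2.083e-01, 6.250e-02, 1.042e-01]  (obs o_0=1)
t=1: δ = [1.447e-02, 1.157e-02, 1.447e-02]  ψ = [0, 0, 0]  (obs o_1=2)
t=2: δ = [1.005e-03, 1.286e-03, 1.206e-03]  ψ = [0, 1, 2]  (obs o_2=2)
t=3: δ = [2.233e-04, 1.072e-04, 2.512e-04]  ψ = [1, 1, 2]  (obs o_3=1)
t=4: δ = [3.876e-05, 1.570e-05, 5.233e-05]  ψ = [0, 2, 2]  (obs o_4=1)
backtrack: best end state = 2; path = [0, 2, 2, 2, 2]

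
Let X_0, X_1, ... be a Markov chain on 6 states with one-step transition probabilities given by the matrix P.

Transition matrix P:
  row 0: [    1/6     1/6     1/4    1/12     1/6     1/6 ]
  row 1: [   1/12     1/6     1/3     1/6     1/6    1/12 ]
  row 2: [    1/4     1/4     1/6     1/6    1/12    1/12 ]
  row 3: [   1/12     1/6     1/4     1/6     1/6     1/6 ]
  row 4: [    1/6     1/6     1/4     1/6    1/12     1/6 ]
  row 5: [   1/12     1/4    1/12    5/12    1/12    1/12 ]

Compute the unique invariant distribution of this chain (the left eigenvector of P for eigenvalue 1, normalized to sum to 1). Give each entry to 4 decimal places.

π = [0.1438, 0.1957, 0.2272, 0.1850, 0.1270, 0.1213]

Balance equations π_j = Σ_i π_i·P[i][j]:
  π_0 = 1/6·π_0 + 1/12·π_1 + 1/4·π_2 + 1/12·π_3 + 1/6·π_4 + 1/12·π_5
  π_1 = 1/6·π_0 + 1/6·π_1 + 1/4·π_2 + 1/6·π_3 + 1/6·π_4 + 1/4·π_5
  π_2 = 1/4·π_0 + 1/3·π_1 + 1/6·π_2 + 1/4·π_3 + 1/4·π_4 + 1/12·π_5
  π_3 = 1/12·π_0 + 1/6·π_1 + 1/6·π_2 + 1/6·π_3 + 1/6·π_4 + 5/12·π_5
  π_4 = 1/6·π_0 + 1/6·π_1 + 1/12·π_2 + 1/6·π_3 + 1/12·π_4 + 1/12·π_5
  normalize: π_0 + π_1 + π_2 + π_3 + π_4 + π_5 = 1
Solving the linear system gives exactly π = [41177/286429, 392/2003, 455/2003, 52994/286429, 3308/26039, 243/2003].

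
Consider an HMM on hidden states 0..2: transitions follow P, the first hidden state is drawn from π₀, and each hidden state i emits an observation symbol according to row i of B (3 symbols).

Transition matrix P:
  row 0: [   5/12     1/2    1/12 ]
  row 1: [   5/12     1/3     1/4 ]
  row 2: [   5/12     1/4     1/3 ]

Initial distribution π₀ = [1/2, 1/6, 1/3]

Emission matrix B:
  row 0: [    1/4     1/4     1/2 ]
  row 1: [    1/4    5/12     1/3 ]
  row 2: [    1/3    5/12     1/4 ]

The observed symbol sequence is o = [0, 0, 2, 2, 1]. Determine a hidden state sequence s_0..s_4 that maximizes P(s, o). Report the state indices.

path = [0, 1, 0, 0, 1]

t=0: δ = [1.250e-01, 4.167e-02, 1.111e-01]  (obs o_0=0)
t=1: δ = [1.302e-02, 1.562e-02, 1.235e-02]  ψ = [0, 0, 2]  (obs o_1=0)
t=2: δ = [3.255e-03, 2.170e-03, 1.029e-03]  ψ = [1, 0, 2]  (obs o_2=2)
t=3: δ = [6.782e-04, 5.425e-04, 1.356e-04]  ψ = [0, 0, 1]  (obs o_3=2)
t=4: δ = [7.064e-05, 1.413e-04, 5.651e-05]  ψ = [0, 0, 1]  (obs o_4=1)
backtrack: best end state = 1; path = [0, 1, 0, 0, 1]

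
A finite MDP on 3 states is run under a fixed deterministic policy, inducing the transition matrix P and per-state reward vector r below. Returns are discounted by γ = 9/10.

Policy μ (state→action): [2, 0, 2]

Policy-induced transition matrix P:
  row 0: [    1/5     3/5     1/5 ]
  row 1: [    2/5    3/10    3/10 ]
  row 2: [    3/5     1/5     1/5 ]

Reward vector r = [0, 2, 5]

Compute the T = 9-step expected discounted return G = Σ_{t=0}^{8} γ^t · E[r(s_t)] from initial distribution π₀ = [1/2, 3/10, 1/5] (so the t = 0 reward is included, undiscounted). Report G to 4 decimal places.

G = 11.7353

t=0: π = [0.5000, 0.3000, 0.2000], E[r] = 1.6000, γ^t·E[r] = 1.600000, running G = 1.600000
t=1: π = [0.3400, 0.4300, 0.2300], E[r] = 2.0100, γ^t·E[r] = 1.809000, running G = 3.409000
t=2: π = [0.3780, 0.3790, 0.2430], E[r] = 1.9730, γ^t·E[r] = 1.598130, running G = 5.007130
t=3: π = [0.3730, 0.3891, 0.2379], E[r] = 1.9677, γ^t·E[r] = 1.434453, running G = 6.441583
t=4: π = [0.3730, 0.3881, 0.2389], E[r] = 1.9708, γ^t·E[r] = 1.293022, running G = 7.734605
t=5: π = [0.3732, 0.3880, 0.2388], E[r] = 1.9701, γ^t·E[r] = 1.163301, running G = 8.897907
t=6: π = [0.3731, 0.3881, 0.2388], E[r] = 1.9702, γ^t·E[r] = 1.047019, running G = 9.944926
t=7: π = [0.3731, 0.3881, 0.2388], E[r] = 1.9702, γ^t·E[r] = 0.942318, running G = 10.887244
t=8: π = [0.3731, 0.3881, 0.2388], E[r] = 1.9701, γ^t·E[r] = 0.848084, running G = 11.735328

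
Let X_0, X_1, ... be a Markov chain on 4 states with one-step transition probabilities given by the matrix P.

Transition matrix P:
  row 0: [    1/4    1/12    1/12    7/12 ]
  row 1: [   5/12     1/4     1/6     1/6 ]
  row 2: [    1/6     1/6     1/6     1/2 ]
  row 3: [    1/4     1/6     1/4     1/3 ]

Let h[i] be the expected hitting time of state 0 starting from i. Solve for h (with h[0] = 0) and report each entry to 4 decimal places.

h = [0.0000, 3.0933, 4.1067, 3.8133]

First-step conditioning: h[0] = 0; for i ≠ 0, h[i] = 1 + Σ_k P[i][k]·h[k].
  h[1] = 1 + 1/4·h[1] + 1/6·h[2] + 1/6·h[3]
  h[2] = 1 + 1/6·h[1] + 1/6·h[2] + 1/2·h[3]
  h[3] = 1 + 1/6·h[1] + 1/4·h[2] + 1/3·h[3]
Solving the 3×3 linear system over states ≠ 0 gives exactly h = [0, 232/75, 308/75, 286/75] (h[0] = 0 is the target).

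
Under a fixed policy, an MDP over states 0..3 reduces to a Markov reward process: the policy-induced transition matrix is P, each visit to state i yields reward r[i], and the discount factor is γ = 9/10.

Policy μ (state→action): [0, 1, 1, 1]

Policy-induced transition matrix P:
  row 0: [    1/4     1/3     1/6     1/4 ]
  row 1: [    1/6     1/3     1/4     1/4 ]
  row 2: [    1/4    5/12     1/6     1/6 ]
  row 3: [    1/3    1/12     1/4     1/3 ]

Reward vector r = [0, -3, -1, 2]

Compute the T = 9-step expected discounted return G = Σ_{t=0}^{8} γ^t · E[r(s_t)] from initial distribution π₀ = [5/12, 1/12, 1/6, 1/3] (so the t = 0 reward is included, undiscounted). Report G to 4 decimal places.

G = -2.5535

t=0: π = [0.4167, 0.0833, 0.1667, 0.3333], E[r] = 0.2500, γ^t·E[r] = 0.250000, running G = 0.250000
t=1: π = [0.2708, 0.2639, 0.2014, 0.2639], E[r] = -0.4653, γ^t·E[r] = -0.418750, running G = -0.168750
t=2: π = [0.2500, 0.2841, 0.2106, 0.2552], E[r] = -0.5527, γ^t·E[r] = -0.447656, running G = -0.616406
t=3: π = [0.2476, 0.2871, 0.2116, 0.2537], E[r] = -0.5654, γ^t·E[r] = -0.412207, running G = -1.028613
t=4: π = [0.2472, 0.2875, 0.2117, 0.2535], E[r] = -0.5673, γ^t·E[r] = -0.372228, running G = -1.400842
t=5: π = [0.2472, 0.2876, 0.2118, 0.2535], E[r] = -0.5676, γ^t·E[r] = -0.335158, running G = -1.736000
t=6: π = [0.2472, 0.2876, 0.2118, 0.2535], E[r] = -0.5676, γ^t·E[r] = -0.301662, running G = -2.037662
t=7: π = [0.2472, 0.2876, 0.2118, 0.2535], E[r] = -0.5676, γ^t·E[r] = -0.271498, running G = -2.309160
t=8: π = [0.2472, 0.2876, 0.2118, 0.2535], E[r] = -0.5676, γ^t·E[r] = -0.244349, running G = -2.553508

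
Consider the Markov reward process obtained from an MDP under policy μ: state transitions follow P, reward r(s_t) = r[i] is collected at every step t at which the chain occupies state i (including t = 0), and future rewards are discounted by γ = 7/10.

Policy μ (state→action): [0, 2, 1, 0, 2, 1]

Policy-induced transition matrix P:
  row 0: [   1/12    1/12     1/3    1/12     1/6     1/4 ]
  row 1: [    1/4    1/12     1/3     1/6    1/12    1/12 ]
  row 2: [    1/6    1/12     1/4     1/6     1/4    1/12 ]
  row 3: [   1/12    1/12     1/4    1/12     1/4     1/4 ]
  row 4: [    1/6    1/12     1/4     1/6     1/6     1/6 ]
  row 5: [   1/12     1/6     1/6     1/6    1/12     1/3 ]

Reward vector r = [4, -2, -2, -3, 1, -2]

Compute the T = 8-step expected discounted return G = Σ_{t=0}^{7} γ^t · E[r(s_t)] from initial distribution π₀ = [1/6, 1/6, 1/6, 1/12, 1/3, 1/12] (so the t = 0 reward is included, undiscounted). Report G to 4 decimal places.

G = -1.7463

t=0: π = [0.1667, 0.1667, 0.1667, 0.0833, 0.3333, 0.0833], E[r] = -0.0833, γ^t·E[r] = -0.083333, running G = -0.083333
t=1: π = [0.1528, 0.0903, 0.2708, 0.1458, 0.1667, 0.1736], E[r] = -0.7292, γ^t·E[r] = -0.510417, running G = -0.593750
t=2: π = [0.1348, 0.0978, 0.2558, 0.1418, 0.1794, 0.1904], E[r] = -0.7946, γ^t·E[r] = -0.389334, running G = -0.983084
t=3: π = [0.1359, 0.0992, 0.2535, 0.1436, 0.1758, 0.1920], E[r] = -0.8009, γ^t·E[r] = -0.274701, running G = -1.257786
t=4: π = [0.1356, 0.0993, 0.2536, 0.1434, 0.1755, 0.1926], E[r] = -0.8030, γ^t·E[r] = -0.192809, running G = -1.450594
t=5: π = [0.1356, 0.0994, 0.2535, 0.1434, 0.1754, 0.1926], E[r] = -0.8033, γ^t·E[r] = -0.135006, running G = -1.585600
t=6: π = [0.1356, 0.0994, 0.2535, 0.1434, 0.1754, 0.1926], E[r] = -0.8033, γ^t·E[r] = -0.094509, running G = -1.680109
t=7: π = [0.1356, 0.0994, 0.2535, 0.1434, 0.1754, 0.1926], E[r] = -0.8033, γ^t·E[r] = -0.066157, running G = -1.746265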